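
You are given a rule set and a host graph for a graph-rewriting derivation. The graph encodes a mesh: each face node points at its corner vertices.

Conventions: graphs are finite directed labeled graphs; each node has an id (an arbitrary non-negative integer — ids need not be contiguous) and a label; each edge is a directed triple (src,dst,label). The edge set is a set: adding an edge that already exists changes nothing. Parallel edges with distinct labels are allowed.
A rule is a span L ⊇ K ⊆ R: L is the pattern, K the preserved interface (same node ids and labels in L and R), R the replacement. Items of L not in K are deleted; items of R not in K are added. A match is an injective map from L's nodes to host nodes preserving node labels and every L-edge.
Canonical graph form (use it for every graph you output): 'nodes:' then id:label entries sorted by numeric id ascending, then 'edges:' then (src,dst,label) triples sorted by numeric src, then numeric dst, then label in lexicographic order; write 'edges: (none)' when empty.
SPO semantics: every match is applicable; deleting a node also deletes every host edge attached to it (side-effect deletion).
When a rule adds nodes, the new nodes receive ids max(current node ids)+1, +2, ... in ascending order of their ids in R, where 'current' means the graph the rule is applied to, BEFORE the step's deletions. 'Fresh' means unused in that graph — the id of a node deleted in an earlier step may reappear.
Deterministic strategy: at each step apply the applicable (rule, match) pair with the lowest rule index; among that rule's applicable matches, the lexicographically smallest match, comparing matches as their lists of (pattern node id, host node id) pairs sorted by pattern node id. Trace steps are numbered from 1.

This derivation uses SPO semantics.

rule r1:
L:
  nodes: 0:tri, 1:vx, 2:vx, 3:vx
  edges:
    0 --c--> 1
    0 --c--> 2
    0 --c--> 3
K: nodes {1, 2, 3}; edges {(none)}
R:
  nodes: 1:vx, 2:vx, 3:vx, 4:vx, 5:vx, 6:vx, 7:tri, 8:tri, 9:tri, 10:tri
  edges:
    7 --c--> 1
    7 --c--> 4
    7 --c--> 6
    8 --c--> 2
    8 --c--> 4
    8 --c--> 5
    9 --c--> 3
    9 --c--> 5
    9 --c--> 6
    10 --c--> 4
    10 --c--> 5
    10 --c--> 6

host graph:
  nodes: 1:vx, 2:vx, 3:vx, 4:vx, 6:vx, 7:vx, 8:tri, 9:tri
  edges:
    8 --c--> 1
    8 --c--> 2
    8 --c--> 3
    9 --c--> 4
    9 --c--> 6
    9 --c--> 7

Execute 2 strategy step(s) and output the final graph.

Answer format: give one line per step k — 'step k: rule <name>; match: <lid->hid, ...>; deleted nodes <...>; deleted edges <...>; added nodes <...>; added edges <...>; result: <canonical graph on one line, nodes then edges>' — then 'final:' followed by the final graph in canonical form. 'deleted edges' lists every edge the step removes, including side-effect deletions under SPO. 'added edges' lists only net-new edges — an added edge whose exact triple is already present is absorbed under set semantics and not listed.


step 1: rule r1; match: 0->8, 1->1, 2->2, 3->3; deleted nodes 8; deleted edges (8,1,c); (8,2,c); (8,3,c); added nodes 10, 11, 12, 13, 14, 15, 16; added edges (13,1,c); (13,10,c); (13,12,c); (14,2,c); (14,10,c); (14,11,c); (15,3,c); (15,11,c); (15,12,c); (16,10,c); (16,11,c); (16,12,c); result: nodes: 1:vx, 2:vx, 3:vx, 4:vx, 6:vx, 7:vx, 9:tri, 10:vx, 11:vx, 12:vx, 13:tri, 14:tri, 15:tri, 16:tri edges: (9,4,c); (9,6,c); (9,7,c); (13,1,c); (13,10,c); (13,12,c); (14,2,c); (14,10,c); (14,11,c); (15,3,c); (15,11,c); (15,12,c); (16,10,c); (16,11,c); (16,12,c)
step 2: rule r1; match: 0->9, 1->4, 2->6, 3->7; deleted nodes 9; deleted edges (9,4,c); (9,6,c); (9,7,c); added nodes 17, 18, 19, 20, 21, 22, 23; added edges (20,4,c); (20,17,c); (20,19,c); (21,6,c); (21,17,c); (21,18,c); (22,7,c); (22,18,c); (22,19,c); (23,17,c); (23,18,c); (23,19,c); result: nodes: 1:vx, 2:vx, 3:vx, 4:vx, 6:vx, 7:vx, 10:vx, 11:vx, 12:vx, 13:tri, 14:tri, 15:tri, 16:tri, 17:vx, 18:vx, 19:vx, 20:tri, 21:tri, 22:tri, 23:tri edges: (13,1,c); (13,10,c); (13,12,c); (14,2,c); (14,10,c); (14,11,c); (15,3,c); (15,11,c); (15,12,c); (16,10,c); (16,11,c); (16,12,c); (20,4,c); (20,17,c); (20,19,c); (21,6,c); (21,17,c); (21,18,c); (22,7,c); (22,18,c); (22,19,c); (23,17,c); (23,18,c); (23,19,c)
final:
nodes: 1:vx, 2:vx, 3:vx, 4:vx, 6:vx, 7:vx, 10:vx, 11:vx, 12:vx, 13:tri, 14:tri, 15:tri, 16:tri, 17:vx, 18:vx, 19:vx, 20:tri, 21:tri, 22:tri, 23:tri
edges: (13,1,c); (13,10,c); (13,12,c); (14,2,c); (14,10,c); (14,11,c); (15,3,c); (15,11,c); (15,12,c); (16,10,c); (16,11,c); (16,12,c); (20,4,c); (20,17,c); (20,19,c); (21,6,c); (21,17,c); (21,18,c); (22,7,c); (22,18,c); (22,19,c); (23,17,c); (23,18,c); (23,19,c)


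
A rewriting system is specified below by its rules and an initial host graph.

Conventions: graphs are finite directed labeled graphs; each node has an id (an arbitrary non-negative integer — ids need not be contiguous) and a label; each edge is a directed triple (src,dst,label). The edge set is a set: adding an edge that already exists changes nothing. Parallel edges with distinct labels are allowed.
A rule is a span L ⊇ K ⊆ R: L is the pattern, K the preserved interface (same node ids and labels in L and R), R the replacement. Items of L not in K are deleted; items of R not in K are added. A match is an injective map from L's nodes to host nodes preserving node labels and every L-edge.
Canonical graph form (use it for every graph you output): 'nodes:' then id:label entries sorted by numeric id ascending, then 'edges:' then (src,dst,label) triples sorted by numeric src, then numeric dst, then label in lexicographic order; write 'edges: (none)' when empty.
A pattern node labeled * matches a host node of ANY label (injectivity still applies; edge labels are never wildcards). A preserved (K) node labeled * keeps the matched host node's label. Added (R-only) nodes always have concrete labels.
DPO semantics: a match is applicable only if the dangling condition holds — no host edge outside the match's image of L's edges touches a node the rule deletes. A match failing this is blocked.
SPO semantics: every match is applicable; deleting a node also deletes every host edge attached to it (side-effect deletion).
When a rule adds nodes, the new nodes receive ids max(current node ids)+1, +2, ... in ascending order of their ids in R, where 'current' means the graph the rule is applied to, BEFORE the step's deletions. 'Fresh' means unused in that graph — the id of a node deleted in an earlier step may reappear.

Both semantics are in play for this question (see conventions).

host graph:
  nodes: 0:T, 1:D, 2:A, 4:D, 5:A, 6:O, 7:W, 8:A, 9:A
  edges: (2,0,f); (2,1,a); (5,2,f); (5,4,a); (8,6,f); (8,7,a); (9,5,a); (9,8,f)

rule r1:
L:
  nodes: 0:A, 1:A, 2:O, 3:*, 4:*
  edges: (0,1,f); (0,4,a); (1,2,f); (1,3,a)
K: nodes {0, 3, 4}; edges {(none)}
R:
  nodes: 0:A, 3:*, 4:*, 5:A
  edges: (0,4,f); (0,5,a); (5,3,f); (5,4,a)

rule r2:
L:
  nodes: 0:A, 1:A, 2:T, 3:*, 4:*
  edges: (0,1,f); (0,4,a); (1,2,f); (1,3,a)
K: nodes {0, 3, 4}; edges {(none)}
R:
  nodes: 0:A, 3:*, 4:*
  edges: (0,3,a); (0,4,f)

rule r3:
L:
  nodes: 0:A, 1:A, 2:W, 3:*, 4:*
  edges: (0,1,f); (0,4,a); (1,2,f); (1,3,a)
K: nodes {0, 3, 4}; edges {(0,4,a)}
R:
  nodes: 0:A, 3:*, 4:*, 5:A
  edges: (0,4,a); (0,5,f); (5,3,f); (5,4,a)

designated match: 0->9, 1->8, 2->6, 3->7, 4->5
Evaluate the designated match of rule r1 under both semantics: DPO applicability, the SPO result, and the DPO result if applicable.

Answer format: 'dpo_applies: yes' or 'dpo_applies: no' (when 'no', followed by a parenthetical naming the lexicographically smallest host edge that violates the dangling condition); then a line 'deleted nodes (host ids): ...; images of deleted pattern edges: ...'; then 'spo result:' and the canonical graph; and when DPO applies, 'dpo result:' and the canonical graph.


dpo_applies: yes
deleted nodes (host ids): 6, 8; images of deleted pattern edges: (8,6,f); (8,7,a); (9,5,a); (9,8,f)
spo result:
nodes: 0:T, 1:D, 2:A, 4:D, 5:A, 7:W, 9:A, 10:A
edges: (2,0,f); (2,1,a); (5,2,f); (5,4,a); (9,5,f); (9,10,a); (10,5,a); (10,7,f)
dpo result:
nodes: 0:T, 1:D, 2:A, 4:D, 5:A, 7:W, 9:A, 10:A
edges: (2,0,f); (2,1,a); (5,2,f); (5,4,a); (9,5,f); (9,10,a); (10,5,a); (10,7,f)


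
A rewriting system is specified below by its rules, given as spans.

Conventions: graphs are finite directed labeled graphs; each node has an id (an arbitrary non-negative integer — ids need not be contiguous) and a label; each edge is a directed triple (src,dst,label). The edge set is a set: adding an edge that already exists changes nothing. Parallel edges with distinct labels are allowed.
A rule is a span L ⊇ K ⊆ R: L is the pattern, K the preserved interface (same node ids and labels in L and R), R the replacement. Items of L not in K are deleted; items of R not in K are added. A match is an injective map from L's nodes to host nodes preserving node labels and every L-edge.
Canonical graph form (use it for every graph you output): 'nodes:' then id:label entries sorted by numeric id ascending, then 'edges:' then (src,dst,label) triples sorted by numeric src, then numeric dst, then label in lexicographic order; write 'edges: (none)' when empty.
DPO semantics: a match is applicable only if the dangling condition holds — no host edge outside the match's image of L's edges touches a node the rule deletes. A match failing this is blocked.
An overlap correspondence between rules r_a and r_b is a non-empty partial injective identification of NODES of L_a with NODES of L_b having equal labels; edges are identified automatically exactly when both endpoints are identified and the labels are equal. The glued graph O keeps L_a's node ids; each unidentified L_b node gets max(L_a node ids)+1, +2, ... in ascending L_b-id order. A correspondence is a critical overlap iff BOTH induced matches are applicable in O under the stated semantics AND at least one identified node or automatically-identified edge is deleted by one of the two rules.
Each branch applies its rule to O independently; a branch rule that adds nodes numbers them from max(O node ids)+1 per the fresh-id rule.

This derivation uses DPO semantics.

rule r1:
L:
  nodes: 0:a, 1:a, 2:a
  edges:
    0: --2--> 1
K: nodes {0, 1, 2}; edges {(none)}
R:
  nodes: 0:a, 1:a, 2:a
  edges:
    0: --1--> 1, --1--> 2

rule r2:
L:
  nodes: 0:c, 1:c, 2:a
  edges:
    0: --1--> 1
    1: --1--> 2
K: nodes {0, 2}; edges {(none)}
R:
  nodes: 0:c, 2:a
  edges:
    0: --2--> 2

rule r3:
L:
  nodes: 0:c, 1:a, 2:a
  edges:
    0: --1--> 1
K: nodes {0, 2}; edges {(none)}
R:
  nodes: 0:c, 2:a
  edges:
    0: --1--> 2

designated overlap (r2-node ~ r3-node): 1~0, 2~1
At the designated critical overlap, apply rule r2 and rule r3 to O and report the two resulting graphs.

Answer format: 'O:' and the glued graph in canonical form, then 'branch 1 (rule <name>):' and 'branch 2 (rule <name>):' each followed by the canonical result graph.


O:
nodes: 0:c, 1:c, 2:a, 3:a
edges: (0,1,1); (1,2,1)
branch 1 (rule r2):
nodes: 0:c, 2:a, 3:a
edges: (0,2,2)
branch 2 (rule r3):
nodes: 0:c, 1:c, 3:a
edges: (0,1,1); (1,3,1)


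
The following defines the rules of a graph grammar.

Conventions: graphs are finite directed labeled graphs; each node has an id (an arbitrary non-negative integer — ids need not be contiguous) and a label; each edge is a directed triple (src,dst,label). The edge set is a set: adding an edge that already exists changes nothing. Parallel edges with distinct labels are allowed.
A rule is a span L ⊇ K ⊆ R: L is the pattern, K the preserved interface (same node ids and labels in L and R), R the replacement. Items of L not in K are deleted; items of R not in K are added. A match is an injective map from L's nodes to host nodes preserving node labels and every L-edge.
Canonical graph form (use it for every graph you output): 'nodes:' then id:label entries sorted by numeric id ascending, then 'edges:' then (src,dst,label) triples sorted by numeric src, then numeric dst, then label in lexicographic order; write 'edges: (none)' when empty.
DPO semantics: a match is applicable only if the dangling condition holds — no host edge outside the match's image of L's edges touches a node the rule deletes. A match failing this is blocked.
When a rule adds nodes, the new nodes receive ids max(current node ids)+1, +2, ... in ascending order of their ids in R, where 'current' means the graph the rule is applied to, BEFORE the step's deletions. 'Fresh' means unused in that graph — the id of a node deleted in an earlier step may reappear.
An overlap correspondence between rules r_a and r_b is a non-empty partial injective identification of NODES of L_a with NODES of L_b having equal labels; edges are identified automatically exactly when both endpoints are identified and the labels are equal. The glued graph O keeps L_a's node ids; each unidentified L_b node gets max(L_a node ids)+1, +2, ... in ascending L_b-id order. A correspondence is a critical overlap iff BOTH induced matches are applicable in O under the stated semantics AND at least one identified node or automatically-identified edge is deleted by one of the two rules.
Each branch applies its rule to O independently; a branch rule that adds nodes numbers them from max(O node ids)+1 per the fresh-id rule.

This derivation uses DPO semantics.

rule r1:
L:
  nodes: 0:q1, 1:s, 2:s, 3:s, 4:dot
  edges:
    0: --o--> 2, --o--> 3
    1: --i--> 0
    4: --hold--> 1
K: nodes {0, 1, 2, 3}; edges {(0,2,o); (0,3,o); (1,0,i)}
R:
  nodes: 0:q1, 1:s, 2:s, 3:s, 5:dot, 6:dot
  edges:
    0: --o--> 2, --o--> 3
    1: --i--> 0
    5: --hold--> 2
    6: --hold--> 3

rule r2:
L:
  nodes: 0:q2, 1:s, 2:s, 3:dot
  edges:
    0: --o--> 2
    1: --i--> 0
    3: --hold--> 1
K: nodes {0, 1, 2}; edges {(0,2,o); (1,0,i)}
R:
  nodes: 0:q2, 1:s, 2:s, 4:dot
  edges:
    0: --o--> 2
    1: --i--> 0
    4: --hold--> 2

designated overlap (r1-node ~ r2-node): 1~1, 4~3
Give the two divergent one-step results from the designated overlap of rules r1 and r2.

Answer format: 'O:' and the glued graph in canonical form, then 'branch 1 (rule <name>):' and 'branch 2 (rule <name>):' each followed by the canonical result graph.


O:
nodes: 0:q1, 1:s, 2:s, 3:s, 4:dot, 5:q2, 6:s
edges: (0,2,o); (0,3,o); (1,0,i); (1,5,i); (4,1,hold); (5,6,o)
branch 1 (rule r1):
nodes: 0:q1, 1:s, 2:s, 3:s, 5:q2, 6:s, 7:dot, 8:dot
edges: (0,2,o); (0,3,o); (1,0,i); (1,5,i); (5,6,o); (7,2,hold); (8,3,hold)
branch 2 (rule r2):
nodes: 0:q1, 1:s, 2:s, 3:s, 5:q2, 6:s, 7:dot
edges: (0,2,o); (0,3,o); (1,0,i); (1,5,i); (5,6,o); (7,6,hold)


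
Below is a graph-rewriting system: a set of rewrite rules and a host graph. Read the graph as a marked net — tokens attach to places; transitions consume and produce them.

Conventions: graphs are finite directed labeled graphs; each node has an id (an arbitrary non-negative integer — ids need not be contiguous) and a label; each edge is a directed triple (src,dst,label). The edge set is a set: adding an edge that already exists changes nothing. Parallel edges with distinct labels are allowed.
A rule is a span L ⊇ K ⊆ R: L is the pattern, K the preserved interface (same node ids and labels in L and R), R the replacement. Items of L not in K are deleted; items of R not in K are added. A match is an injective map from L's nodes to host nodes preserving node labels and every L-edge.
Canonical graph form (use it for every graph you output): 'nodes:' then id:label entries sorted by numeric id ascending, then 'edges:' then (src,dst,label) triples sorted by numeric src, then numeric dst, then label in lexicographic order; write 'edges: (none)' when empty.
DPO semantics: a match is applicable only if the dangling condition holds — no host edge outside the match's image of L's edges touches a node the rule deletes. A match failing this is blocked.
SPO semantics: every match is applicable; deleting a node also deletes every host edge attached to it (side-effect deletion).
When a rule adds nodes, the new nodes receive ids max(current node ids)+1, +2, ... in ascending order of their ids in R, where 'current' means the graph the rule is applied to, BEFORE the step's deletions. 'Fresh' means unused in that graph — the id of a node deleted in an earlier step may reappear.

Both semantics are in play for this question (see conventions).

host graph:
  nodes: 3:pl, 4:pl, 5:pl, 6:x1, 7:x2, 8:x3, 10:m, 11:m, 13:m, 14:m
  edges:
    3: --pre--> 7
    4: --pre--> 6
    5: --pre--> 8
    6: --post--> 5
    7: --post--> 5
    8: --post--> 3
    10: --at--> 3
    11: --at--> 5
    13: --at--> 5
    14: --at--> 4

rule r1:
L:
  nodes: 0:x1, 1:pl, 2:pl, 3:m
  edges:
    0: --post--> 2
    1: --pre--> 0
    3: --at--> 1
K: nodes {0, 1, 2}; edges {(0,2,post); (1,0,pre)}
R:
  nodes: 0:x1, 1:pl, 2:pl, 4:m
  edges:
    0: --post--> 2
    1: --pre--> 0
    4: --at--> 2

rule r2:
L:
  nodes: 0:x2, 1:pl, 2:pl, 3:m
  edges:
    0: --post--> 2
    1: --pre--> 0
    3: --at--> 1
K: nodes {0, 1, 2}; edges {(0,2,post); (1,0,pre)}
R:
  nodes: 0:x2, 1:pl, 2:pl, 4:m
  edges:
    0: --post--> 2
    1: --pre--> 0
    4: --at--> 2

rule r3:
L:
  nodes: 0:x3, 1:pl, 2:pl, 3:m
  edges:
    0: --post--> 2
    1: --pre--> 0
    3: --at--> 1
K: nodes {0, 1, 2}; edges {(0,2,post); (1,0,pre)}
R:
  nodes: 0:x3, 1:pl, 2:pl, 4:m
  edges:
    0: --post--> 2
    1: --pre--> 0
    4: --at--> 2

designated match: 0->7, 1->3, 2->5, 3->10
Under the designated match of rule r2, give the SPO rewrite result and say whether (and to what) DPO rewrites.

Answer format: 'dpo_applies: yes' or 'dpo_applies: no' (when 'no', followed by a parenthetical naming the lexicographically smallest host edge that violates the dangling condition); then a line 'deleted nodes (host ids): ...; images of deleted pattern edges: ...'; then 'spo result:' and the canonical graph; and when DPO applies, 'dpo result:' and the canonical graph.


dpo_applies: yes
deleted nodes (host ids): 10; images of deleted pattern edges: (10,3,at)
spo result:
nodes: 3:pl, 4:pl, 5:pl, 6:x1, 7:x2, 8:x3, 11:m, 13:m, 14:m, 15:m
edges: (3,7,pre); (4,6,pre); (5,8,pre); (6,5,post); (7,5,post); (8,3,post); (11,5,at); (13,5,at); (14,4,at); (15,5,at)
dpo result:
nodes: 3:pl, 4:pl, 5:pl, 6:x1, 7:x2, 8:x3, 11:m, 13:m, 14:m, 15:m
edges: (3,7,pre); (4,6,pre); (5,8,pre); (6,5,post); (7,5,post); (8,3,post); (11,5,at); (13,5,at); (14,4,at); (15,5,at)


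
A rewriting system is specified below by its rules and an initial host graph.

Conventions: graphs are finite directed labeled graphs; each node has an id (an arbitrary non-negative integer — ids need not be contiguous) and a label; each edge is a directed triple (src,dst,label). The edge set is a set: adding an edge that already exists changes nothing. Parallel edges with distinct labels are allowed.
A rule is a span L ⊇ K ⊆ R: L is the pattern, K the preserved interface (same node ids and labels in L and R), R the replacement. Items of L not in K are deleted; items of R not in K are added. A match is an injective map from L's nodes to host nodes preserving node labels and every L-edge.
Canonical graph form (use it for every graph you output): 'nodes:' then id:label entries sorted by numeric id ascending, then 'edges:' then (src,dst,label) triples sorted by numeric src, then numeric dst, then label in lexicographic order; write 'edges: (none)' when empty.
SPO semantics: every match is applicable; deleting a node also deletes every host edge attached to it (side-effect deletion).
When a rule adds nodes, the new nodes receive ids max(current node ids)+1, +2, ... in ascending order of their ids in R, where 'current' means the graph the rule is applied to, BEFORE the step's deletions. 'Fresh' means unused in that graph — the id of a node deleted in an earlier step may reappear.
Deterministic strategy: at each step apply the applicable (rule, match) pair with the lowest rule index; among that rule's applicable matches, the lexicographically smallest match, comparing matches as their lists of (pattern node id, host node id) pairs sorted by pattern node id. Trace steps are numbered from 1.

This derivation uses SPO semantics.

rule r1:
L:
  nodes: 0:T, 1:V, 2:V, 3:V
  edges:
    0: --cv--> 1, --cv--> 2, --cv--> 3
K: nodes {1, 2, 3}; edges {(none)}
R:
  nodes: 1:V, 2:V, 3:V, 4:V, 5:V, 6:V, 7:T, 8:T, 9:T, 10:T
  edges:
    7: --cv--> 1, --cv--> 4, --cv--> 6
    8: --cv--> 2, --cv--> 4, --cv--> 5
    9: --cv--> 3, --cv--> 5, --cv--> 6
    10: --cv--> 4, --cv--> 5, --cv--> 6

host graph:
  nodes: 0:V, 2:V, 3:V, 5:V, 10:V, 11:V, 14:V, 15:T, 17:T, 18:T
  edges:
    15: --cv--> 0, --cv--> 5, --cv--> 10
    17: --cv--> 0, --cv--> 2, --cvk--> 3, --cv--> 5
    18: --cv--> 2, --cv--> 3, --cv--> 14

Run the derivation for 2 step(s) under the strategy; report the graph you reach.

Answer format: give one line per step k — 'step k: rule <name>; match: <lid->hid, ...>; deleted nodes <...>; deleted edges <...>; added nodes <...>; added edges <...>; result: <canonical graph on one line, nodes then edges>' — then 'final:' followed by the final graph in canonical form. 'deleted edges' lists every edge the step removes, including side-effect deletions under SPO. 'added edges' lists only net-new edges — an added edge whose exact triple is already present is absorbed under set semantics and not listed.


step 1: rule r1; match: 0->15, 1->0, 2->5, 3->10; deleted nodes 15; deleted edges (15,0,cv); (15,5,cv); (15,10,cv); added nodes 19, 20, 21, 22, 23, 24, 25; added edges (22,0,cv); (22,19,cv); (22,21,cv); (23,5,cv); (23,19,cv); (23,20,cv); (24,10,cv); (24,20,cv); (24,21,cv); (25,19,cv); (25,20,cv); (25,21,cv); result: nodes: 0:V, 2:V, 3:V, 5:V, 10:V, 11:V, 14:V, 17:T, 18:T, 19:V, 20:V, 21:V, 22:T, 23:T, 24:T, 25:T edges: (17,0,cv); (17,2,cv); (17,3,cvk); (17,5,cv); (18,2,cv); (18,3,cv); (18,14,cv); (22,0,cv); (22,19,cv); (22,21,cv); (23,5,cv); (23,19,cv); (23,20,cv); (24,10,cv); (24,20,cv); (24,21,cv); (25,19,cv); (25,20,cv); (25,21,cv)
step 2: rule r1; match: 0->17, 1->0, 2->2, 3->5; deleted nodes 17; deleted edges (17,0,cv); (17,2,cv); (17,3,cvk); (17,5,cv); added nodes 26, 27, 28, 29, 30, 31, 32; added edges (29,0,cv); (29,26,cv); (29,28,cv); (30,2,cv); (30,26,cv); (30,27,cv); (31,5,cv); (31,27,cv); (31,28,cv); (32,26,cv); (32,27,cv); (32,28,cv); result: nodes: 0:V, 2:V, 3:V, 5:V, 10:V, 11:V, 14:V, 18:T, 19:V, 20:V, 21:V, 22:T, 23:T, 24:T, 25:T, 26:V, 27:V, 28:V, 29:T, 30:T, 31:T, 32:T edges: (18,2,cv); (18,3,cv); (18,14,cv); (22,0,cv); (22,19,cv); (22,21,cv); (23,5,cv); (23,19,cv); (23,20,cv); (24,10,cv); (24,20,cv); (24,21,cv); (25,19,cv); (25,20,cv); (25,21,cv); (29,0,cv); (29,26,cv); (29,28,cv); (30,2,cv); (30,26,cv); (30,27,cv); (31,5,cv); (31,27,cv); (31,28,cv); (32,26,cv); (32,27,cv); (32,28,cv)
final:
nodes: 0:V, 2:V, 3:V, 5:V, 10:V, 11:V, 14:V, 18:T, 19:V, 20:V, 21:V, 22:T, 23:T, 24:T, 25:T, 26:V, 27:V, 28:V, 29:T, 30:T, 31:T, 32:T
edges: (18,2,cv); (18,3,cv); (18,14,cv); (22,0,cv); (22,19,cv); (22,21,cv); (23,5,cv); (23,19,cv); (23,20,cv); (24,10,cv); (24,20,cv); (24,21,cv); (25,19,cv); (25,20,cv); (25,21,cv); (29,0,cv); (29,26,cv); (29,28,cv); (30,2,cv); (30,26,cv); (30,27,cv); (31,5,cv); (31,27,cv); (31,28,cv); (32,26,cv); (32,27,cv); (32,28,cv)


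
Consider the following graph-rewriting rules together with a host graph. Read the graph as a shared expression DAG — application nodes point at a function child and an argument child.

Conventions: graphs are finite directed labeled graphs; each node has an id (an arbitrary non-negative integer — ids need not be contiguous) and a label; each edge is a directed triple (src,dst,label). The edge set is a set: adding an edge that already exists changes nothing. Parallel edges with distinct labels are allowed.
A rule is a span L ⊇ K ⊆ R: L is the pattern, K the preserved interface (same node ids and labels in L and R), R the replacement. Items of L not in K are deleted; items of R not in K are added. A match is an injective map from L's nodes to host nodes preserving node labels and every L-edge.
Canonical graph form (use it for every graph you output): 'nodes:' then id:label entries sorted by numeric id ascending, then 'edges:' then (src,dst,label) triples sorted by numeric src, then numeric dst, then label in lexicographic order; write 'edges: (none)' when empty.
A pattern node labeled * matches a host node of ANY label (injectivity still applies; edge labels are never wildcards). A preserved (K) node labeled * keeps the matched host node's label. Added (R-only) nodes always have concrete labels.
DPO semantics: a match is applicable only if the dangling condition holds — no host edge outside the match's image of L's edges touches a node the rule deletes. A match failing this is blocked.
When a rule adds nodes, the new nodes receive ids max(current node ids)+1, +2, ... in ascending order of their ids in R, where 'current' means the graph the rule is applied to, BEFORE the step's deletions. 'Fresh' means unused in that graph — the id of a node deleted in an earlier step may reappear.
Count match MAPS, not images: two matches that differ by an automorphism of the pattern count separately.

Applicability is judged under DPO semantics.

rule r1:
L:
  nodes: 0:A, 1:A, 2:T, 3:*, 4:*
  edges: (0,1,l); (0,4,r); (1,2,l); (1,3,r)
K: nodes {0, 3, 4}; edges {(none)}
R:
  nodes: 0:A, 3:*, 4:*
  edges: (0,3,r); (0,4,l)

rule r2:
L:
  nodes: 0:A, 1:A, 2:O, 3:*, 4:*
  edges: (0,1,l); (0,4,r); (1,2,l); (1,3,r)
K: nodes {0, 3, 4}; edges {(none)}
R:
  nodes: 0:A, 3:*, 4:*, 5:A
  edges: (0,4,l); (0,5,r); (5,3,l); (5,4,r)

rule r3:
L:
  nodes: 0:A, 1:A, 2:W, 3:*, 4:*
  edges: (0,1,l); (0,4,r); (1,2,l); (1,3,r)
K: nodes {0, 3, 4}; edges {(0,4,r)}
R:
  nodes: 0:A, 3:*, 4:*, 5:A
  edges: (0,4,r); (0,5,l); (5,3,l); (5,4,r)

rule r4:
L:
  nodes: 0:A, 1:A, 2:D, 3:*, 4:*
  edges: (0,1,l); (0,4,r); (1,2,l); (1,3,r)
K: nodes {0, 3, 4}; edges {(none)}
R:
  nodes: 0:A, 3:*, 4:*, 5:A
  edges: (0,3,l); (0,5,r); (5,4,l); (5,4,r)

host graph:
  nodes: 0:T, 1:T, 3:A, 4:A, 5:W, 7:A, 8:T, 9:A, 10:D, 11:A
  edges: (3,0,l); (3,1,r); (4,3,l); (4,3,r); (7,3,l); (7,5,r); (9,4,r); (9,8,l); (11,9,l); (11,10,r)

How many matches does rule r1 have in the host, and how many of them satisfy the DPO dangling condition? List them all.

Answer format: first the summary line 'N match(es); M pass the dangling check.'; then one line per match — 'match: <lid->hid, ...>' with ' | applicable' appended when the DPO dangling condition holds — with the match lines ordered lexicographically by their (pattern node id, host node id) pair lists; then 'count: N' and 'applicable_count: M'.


2 match(es); 1 pass the dangling check.
match: 0->7, 1->3, 2->0, 3->1, 4->5
match: 0->11, 1->9, 2->8, 3->4, 4->10 | applicable
count: 2
applicable_count: 1


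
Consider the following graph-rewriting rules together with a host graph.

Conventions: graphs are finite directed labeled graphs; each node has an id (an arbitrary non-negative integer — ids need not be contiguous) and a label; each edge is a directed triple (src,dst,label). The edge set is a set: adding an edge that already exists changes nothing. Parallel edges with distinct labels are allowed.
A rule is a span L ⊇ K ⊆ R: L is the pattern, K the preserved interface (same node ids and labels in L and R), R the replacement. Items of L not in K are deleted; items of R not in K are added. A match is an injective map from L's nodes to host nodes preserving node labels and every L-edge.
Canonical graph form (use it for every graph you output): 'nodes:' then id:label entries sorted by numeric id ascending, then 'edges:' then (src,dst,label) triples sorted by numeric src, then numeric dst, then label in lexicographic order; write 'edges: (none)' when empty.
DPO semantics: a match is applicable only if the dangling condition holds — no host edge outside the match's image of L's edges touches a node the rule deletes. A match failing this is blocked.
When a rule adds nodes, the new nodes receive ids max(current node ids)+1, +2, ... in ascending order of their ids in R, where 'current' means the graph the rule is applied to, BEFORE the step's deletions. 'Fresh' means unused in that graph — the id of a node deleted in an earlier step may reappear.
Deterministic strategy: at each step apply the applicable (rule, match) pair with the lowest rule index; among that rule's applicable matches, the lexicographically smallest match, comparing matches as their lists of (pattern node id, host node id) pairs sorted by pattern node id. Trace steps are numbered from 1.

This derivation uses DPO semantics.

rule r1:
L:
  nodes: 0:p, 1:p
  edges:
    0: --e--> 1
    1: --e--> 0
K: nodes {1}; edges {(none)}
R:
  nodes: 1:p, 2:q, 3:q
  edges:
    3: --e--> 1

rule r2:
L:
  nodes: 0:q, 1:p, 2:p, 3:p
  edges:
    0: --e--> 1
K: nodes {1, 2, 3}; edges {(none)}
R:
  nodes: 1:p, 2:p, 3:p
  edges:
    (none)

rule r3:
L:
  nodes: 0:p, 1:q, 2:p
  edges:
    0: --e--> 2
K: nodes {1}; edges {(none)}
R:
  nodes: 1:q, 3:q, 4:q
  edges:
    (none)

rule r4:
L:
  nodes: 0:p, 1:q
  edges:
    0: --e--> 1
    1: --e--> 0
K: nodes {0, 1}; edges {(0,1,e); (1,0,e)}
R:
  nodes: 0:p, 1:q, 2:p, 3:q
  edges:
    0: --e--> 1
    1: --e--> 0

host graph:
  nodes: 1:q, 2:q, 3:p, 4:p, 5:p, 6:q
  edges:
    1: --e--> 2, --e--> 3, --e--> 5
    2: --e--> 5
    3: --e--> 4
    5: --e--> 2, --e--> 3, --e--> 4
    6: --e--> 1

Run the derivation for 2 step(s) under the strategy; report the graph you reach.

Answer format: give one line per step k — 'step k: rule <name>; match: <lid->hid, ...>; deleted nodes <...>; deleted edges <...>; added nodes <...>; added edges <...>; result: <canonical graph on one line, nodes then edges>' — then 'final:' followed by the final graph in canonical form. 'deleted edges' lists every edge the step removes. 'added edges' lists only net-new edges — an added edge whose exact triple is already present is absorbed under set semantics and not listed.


step 1: rule r4; match: 0->5, 1->2; deleted nodes (none); deleted edges (none); added nodes 7, 8; added edges (none); result: nodes: 1:q, 2:q, 3:p, 4:p, 5:p, 6:q, 7:p, 8:q edges: (1,2,e); (1,3,e); (1,5,e); (2,5,e); (3,4,e); (5,2,e); (5,3,e); (5,4,e); (6,1,e)
step 2: rule r4; match: 0->5, 1->2; deleted nodes (none); deleted edges (none); added nodes 9, 10; added edges (none); result: nodes: 1:q, 2:q, 3:p, 4:p, 5:p, 6:q, 7:p, 8:q, 9:p, 10:q edges: (1,2,e); (1,3,e); (1,5,e); (2,5,e); (3,4,e); (5,2,e); (5,3,e); (5,4,e); (6,1,e)
final:
nodes: 1:q, 2:q, 3:p, 4:p, 5:p, 6:q, 7:p, 8:q, 9:p, 10:q
edges: (1,2,e); (1,3,e); (1,5,e); (2,5,e); (3,4,e); (5,2,e); (5,3,e); (5,4,e); (6,1,e)


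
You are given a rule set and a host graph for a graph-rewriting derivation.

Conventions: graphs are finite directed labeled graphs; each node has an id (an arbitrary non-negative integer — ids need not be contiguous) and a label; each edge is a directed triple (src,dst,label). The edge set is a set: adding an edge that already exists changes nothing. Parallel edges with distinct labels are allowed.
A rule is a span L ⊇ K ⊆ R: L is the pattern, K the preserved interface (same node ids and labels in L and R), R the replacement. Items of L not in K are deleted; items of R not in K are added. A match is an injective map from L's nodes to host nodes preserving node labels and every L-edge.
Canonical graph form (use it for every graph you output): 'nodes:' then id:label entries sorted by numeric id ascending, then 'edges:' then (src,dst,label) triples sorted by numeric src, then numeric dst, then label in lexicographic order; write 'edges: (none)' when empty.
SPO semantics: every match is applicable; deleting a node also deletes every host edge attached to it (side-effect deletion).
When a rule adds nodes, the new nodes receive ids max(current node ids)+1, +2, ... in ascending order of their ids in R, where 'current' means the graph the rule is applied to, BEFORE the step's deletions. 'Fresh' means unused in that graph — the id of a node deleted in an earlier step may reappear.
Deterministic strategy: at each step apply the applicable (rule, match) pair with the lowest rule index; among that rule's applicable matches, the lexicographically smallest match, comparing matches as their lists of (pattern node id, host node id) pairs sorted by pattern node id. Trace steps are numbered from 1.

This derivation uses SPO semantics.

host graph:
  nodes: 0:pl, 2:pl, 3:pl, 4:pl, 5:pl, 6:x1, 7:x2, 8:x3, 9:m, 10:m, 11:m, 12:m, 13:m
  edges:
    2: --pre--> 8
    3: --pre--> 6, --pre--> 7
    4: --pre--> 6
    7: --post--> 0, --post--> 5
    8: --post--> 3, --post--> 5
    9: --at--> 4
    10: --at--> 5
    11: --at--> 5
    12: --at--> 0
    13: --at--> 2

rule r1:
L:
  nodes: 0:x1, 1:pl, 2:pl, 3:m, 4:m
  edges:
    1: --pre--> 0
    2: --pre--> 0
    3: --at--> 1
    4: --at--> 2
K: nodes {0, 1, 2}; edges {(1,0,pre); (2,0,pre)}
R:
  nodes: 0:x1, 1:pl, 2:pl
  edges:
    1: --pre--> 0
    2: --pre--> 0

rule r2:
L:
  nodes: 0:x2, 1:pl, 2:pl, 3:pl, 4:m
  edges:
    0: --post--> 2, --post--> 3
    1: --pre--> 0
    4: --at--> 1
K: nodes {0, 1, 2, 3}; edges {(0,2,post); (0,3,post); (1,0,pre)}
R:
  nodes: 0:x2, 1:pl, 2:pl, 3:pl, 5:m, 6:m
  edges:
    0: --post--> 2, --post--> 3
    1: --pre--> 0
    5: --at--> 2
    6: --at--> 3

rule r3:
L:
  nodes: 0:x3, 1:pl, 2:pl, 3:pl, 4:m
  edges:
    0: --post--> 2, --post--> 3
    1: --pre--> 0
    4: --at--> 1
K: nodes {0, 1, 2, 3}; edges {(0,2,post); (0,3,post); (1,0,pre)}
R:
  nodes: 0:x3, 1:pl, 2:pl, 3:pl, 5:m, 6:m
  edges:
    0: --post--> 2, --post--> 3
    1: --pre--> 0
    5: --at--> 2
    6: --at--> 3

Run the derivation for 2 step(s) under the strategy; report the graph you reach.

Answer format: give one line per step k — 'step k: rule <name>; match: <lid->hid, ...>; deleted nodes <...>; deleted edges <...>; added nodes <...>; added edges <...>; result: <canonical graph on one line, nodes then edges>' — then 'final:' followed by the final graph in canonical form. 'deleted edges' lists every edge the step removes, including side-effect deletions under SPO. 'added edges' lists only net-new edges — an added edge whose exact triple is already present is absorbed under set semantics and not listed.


step 1: rule r3; match: 0->8, 1->2, 2->3, 3->5, 4->13; deleted nodes 13; deleted edges (13,2,at); added nodes 14, 15; added edges (14,3,at); (15,5,at); result: nodes: 0:pl, 2:pl, 3:pl, 4:pl, 5:pl, 6:x1, 7:x2, 8:x3, 9:m, 10:m, 11:m, 12:m, 14:m, 15:m edges: (2,8,pre); (3,6,pre); (3,7,pre); (4,6,pre); (7,0,post); (7,5,post); (8,3,post); (8,5,post); (9,4,at); (10,5,at); (11,5,at); (12,0,at); (14,3,at); (15,5,at)
step 2: rule r1; match: 0->6, 1->3, 2->4, 3->14, 4->9; deleted nodes 9, 14; deleted edges (9,4,at); (14,3,at); added nodes (none); added edges (none); result: nodes: 0:pl, 2:pl, 3:pl, 4:pl, 5:pl, 6:x1, 7:x2, 8:x3, 10:m, 11:m, 12:m, 15:m edges: (2,8,pre); (3,6,pre); (3,7,pre); (4,6,pre); (7,0,post); (7,5,post); (8,3,post); (8,5,post); (10,5,at); (11,5,at); (12,0,at); (15,5,at)
final:
nodes: 0:pl, 2:pl, 3:pl, 4:pl, 5:pl, 6:x1, 7:x2, 8:x3, 10:m, 11:m, 12:m, 15:m
edges: (2,8,pre); (3,6,pre); (3,7,pre); (4,6,pre); (7,0,post); (7,5,post); (8,3,post); (8,5,post); (10,5,at); (11,5,at); (12,0,at); (15,5,at)


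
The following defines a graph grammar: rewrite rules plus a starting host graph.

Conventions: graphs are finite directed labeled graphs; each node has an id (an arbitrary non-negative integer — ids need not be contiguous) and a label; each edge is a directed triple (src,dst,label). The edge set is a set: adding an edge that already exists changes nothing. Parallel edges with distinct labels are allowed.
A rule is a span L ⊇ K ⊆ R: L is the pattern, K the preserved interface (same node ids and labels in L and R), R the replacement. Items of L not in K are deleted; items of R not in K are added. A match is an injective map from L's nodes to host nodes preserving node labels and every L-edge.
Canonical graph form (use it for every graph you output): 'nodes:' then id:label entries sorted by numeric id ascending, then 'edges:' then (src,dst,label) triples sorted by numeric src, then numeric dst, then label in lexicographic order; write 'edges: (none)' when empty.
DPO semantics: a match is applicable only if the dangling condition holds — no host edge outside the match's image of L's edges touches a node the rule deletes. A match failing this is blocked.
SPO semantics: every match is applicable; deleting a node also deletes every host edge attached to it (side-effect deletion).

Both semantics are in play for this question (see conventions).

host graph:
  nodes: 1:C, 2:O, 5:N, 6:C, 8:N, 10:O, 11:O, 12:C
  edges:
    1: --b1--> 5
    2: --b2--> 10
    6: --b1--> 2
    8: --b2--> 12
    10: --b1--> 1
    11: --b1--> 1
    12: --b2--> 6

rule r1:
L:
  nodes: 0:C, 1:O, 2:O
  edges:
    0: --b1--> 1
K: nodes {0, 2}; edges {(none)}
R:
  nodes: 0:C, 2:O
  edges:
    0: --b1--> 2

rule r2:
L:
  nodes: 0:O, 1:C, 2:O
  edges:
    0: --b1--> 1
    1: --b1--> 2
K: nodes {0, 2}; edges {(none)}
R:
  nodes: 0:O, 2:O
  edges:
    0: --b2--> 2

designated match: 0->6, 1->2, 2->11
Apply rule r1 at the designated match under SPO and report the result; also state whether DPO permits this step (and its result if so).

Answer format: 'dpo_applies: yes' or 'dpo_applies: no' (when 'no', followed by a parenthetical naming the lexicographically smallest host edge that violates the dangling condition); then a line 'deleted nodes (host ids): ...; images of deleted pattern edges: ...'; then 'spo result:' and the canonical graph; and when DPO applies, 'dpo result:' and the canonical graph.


dpo_applies: no
(the rule deletes node 2, which keeps host edge (2,10,b2) outside the match image — the dangling condition fails, DPO blocks; SPO proceeds and side-deletes such edges)
deleted nodes (host ids): 2; images of deleted pattern edges: (6,2,b1)
spo result:
nodes: 1:C, 5:N, 6:C, 8:N, 10:O, 11:O, 12:C
edges: (1,5,b1); (6,11,b1); (8,12,b2); (10,1,b1); (11,1,b1); (12,6,b2)


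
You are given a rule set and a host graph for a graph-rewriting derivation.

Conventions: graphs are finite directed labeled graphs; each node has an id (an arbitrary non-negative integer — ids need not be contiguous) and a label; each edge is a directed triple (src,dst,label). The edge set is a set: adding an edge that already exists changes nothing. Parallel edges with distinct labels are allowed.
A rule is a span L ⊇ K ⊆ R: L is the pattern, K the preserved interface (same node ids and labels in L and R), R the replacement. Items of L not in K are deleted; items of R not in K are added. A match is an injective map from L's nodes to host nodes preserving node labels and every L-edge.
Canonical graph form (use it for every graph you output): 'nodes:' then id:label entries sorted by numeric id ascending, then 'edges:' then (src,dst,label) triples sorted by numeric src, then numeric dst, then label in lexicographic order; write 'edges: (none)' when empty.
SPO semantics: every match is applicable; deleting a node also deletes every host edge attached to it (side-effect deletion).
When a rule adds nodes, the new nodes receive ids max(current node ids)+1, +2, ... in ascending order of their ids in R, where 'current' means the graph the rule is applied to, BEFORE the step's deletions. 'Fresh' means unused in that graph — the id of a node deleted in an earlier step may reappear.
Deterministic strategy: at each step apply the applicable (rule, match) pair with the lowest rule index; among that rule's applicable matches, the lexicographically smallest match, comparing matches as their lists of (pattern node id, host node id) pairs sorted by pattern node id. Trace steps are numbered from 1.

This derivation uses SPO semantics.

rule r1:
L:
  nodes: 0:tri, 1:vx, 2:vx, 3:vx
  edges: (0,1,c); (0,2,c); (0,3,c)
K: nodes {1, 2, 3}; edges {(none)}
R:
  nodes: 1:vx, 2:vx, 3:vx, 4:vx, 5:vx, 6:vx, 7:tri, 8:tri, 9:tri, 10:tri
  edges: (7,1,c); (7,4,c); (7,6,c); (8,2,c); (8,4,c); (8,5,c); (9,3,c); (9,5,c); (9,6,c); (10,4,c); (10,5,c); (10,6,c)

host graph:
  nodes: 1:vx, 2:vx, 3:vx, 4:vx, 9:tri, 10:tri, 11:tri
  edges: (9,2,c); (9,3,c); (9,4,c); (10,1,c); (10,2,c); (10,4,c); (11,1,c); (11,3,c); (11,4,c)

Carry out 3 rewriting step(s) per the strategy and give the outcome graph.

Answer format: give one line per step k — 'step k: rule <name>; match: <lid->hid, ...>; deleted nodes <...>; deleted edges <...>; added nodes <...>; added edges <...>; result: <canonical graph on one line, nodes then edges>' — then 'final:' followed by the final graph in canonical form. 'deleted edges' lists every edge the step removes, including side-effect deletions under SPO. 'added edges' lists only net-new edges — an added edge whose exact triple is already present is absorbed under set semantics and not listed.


step 1: rule r1; match: 0->9, 1->2, 2->3, 3->4; deleted nodes 9; deleted edges (9,2,c); (9,3,c); (9,4,c); added nodes 12, 13, 14, 15, 16, 17, 18; added edges (15,2,c); (15,12,c); (15,14,c); (16,3,c); (16,12,c); (16,13,c); (17,4,c); (17,13,c); (17,14,c); (18,12,c); (18,13,c); (18,14,c); result: nodes: 1:vx, 2:vx, 3:vx, 4:vx, 10:tri, 11:tri, 12:vx, 13:vx, 14:vx, 15:tri, 16:tri, 17:tri, 18:tri edges: (10,1,c); (10,2,c); (10,4,c); (11,1,c); (11,3,c); (11,4,c); (15,2,c); (15,12,c); (15,14,c); (16,3,c); (16,12,c); (16,13,c); (17,4,c); (17,13,c); (17,14,c); (18,12,c); (18,13,c); (18,14,c)
step 2: rule r1; match: 0->10, 1->1, 2->2, 3->4; deleted nodes 10; deleted edges (10,1,c); (10,2,c); (10,4,c); added nodes 19, 20, 21, 22, 23, 24, 25; added edges (22,1,c); (22,19,c); (22,21,c); (23,2,c); (23,19,c); (23,20,c); (24,4,c); (24,20,c); (24,21,c); (25,19,c); (25,20,c); (25,21,c); result: nodes: 1:vx, 2:vx, 3:vx, 4:vx, 11:tri, 12:vx, 13:vx, 14:vx, 15:tri, 16:tri, 17:tri, 18:tri, 19:vx, 20:vx, 21:vx, 22:tri, 23:tri, 24:tri, 25:tri edges: (11,1,c); (11,3,c); (11,4,c); (15,2,c); (15,12,c); (15,14,c); (16,3,c); (16,12,c); (16,13,c); (17,4,c); (17,13,c); (17,14,c); (18,12,c); (18,13,c); (18,14,c); (22,1,c); (22,19,c); (22,21,c); (23,2,c); (23,19,c); (23,20,c); (24,4,c); (24,20,c); (24,21,c); (25,19,c); (25,20,c); (25,21,c)
step 3: rule r1; match: 0->11, 1->1, 2->3, 3->4; deleted nodes 11; deleted edges (11,1,c); (11,3,c); (11,4,c); added nodes 26, 27, 28, 29, 30, 31, 32; added edges (29,1,c); (29,26,c); (29,28,c); (30,3,c); (30,26,c); (30,27,c); (31,4,c); (31,27,c); (31,28,c); (32,26,c); (32,27,c); (32,28,c); result: nodes: 1:vx, 2:vx, 3:vx, 4:vx, 12:vx, 13:vx, 14:vx, 15:tri, 16:tri, 17:tri, 18:tri, 19:vx, 20:vx, 21:vx, 22:tri, 23:tri, 24:tri, 25:tri, 26:vx, 27:vx, 28:vx, 29:tri, 30:tri, 31:tri, 32:tri edges: (15,2,c); (15,12,c); (15,14,c); (16,3,c); (16,12,c); (16,13,c); (17,4,c); (17,13,c); (17,14,c); (18,12,c); (18,13,c); (18,14,c); (22,1,c); (22,19,c); (22,21,c); (23,2,c); (23,19,c); (23,20,c); (24,4,c); (24,20,c); (24,21,c); (25,19,c); (25,20,c); (25,21,c); (29,1,c); (29,26,c); (29,28,c); (30,3,c); (30,26,c); (30,27,c); (31,4,c); (31,27,c); (31,28,c); (32,26,c); (32,27,c); (32,28,c)
final:
nodes: 1:vx, 2:vx, 3:vx, 4:vx, 12:vx, 13:vx, 14:vx, 15:tri, 16:tri, 17:tri, 18:tri, 19:vx, 20:vx, 21:vx, 22:tri, 23:tri, 24:tri, 25:tri, 26:vx, 27:vx, 28:vx, 29:tri, 30:tri, 31:tri, 32:tri
edges: (15,2,c); (15,12,c); (15,14,c); (16,3,c); (16,12,c); (16,13,c); (17,4,c); (17,13,c); (17,14,c); (18,12,c); (18,13,c); (18,14,c); (22,1,c); (22,19,c); (22,21,c); (23,2,c); (23,19,c); (23,20,c); (24,4,c); (24,20,c); (24,21,c); (25,19,c); (25,20,c); (25,21,c); (29,1,c); (29,26,c); (29,28,c); (30,3,c); (30,26,c); (30,27,c); (31,4,c); (31,27,c); (31,28,c); (32,26,c); (32,27,c); (32,28,c)
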